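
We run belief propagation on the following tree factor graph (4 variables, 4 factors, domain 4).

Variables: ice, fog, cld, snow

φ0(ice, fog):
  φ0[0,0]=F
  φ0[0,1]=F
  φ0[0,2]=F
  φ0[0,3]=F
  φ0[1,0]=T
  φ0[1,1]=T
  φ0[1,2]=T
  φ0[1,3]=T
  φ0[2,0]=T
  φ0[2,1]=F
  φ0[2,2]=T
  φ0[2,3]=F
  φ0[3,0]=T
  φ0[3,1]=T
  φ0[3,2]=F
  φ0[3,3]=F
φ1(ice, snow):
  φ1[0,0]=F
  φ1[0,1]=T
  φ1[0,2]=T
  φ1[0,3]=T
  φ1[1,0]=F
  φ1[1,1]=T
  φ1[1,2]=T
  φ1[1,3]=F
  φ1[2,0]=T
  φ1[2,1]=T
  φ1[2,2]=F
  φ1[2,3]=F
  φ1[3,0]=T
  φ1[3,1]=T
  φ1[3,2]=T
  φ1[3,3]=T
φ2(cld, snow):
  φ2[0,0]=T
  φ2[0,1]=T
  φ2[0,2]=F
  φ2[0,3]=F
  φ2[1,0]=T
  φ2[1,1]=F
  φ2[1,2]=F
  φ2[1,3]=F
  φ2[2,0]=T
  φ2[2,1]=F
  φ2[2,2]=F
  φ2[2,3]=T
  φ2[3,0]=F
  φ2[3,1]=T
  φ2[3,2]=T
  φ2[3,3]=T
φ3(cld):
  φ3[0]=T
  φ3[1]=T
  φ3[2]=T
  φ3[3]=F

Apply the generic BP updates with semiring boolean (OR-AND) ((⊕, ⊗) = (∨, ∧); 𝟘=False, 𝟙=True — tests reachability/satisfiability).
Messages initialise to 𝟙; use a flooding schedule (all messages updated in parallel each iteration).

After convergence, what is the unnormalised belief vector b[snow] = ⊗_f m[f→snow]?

b[snow] = [T, T, F, T]

init: all messages = 𝟙 over 4 values
r1 m[φ0→ice] = [F, T, T, T]
r1 m[φ0→fog] = [T, T, T, T]
r1 m[φ1→ice] = [T, T, T, T]
r1 m[φ1→snow] = [T, T, T, T]
r1 m[φ2→cld] = [T, T, T, T]
r1 m[φ2→snow] = [T, T, T, T]
r1 m[φ3→cld] = [T, T, T, F]
r1 m[ice→φ0] = [T, T, T, T]
r1 m[ice→φ1] = [T, T, T, T]
r1 m[fog→φ0] = [T, T, T, T]
r1 m[cld→φ2] = [T, T, T, T]
r1 m[cld→φ3] = [T, T, T, T]
r1 m[snow→φ1] = [T, T, T, T]
r1 m[snow→φ2] = [T, T, T, T]
r2 m[φ0→ice] = [F, T, T, T]
r2 m[φ0→fog] = [T, T, T, T]
r2 m[φ1→ice] = [T, T, T, T]
r2 m[φ1→snow] = [T, T, T, T]
r2 m[φ2→cld] = [T, T, T, T]
r2 m[φ2→snow] = [T, T, T, T]
r2 m[φ3→cld] = [T, T, T, F]
r2 m[ice→φ0] = [T, T, T, T]
r2 m[ice→φ1] = [F, T, T, T]
r2 m[fog→φ0] = [T, T, T, T]
r2 m[cld→φ2] = [T, T, T, F]
r2 m[cld→φ3] = [T, T, T, T]
r2 m[snow→φ1] = [T, T, T, T]
r2 m[snow→φ2] = [T, T, T, T]
r3 m[φ0→ice] = [F, T, T, T]
r3 m[φ0→fog] = [T, T, T, T]
r3 m[φ1→ice] = [T, T, T, T]
r3 m[φ1→snow] = [T, T, T, T]
r3 m[φ2→cld] = [T, T, T, T]
r3 m[φ2→snow] = [T, T, F, T]
r3 m[φ3→cld] = [T, T, T, F]
r3 m[ice→φ0] = [T, T, T, T]
r3 m[ice→φ1] = [F, T, T, T]
r3 m[fog→φ0] = [T, T, T, T]
r3 m[cld→φ2] = [T, T, T, F]
r3 m[cld→φ3] = [T, T, T, T]
r3 m[snow→φ1] = [T, T, T, T]
r3 m[snow→φ2] = [T, T, T, T]
r4 m[φ0→ice] = [F, T, T, T]
r4 m[φ0→fog] = [T, T, T, T]
r4 m[φ1→ice] = [T, T, T, T]
r4 m[φ1→snow] = [T, T, T, T]
r4 m[φ2→cld] = [T, T, T, T]
r4 m[φ2→snow] = [T, T, F, T]
r4 m[φ3→cld] = [T, T, T, F]
r4 m[ice→φ0] = [T, T, T, T]
r4 m[ice→φ1] = [F, T, T, T]
r4 m[fog→φ0] = [T, T, T, T]
r4 m[cld→φ2] = [T, T, T, F]
r4 m[cld→φ3] = [T, T, T, T]
r4 m[snow→φ1] = [T, T, F, T]
r4 m[snow→φ2] = [T, T, T, T]
r5 m[φ0→ice] = [F, T, T, T]
r5 m[φ0→fog] = [T, T, T, T]
r5 m[φ1→ice] = [T, T, T, T]
r5 m[φ1→snow] = [T, T, T, T]
r5 m[φ2→cld] = [T, T, T, T]
r5 m[φ2→snow] = [T, T, F, T]
r5 m[φ3→cld] = [T, T, T, F]
r5 m[ice→φ0] = [T, T, T, T]
r5 m[ice→φ1] = [F, T, T, T]
r5 m[fog→φ0] = [T, T, T, T]
r5 m[cld→φ2] = [T, T, T, F]
r5 m[cld→φ3] = [T, T, T, T]
r5 m[snow→φ1] = [T, T, F, T]
r5 m[snow→φ2] = [T, T, T, T]
fixed point reached at round 5
b[snow] = ⊗ incoming = [T, T, F, T]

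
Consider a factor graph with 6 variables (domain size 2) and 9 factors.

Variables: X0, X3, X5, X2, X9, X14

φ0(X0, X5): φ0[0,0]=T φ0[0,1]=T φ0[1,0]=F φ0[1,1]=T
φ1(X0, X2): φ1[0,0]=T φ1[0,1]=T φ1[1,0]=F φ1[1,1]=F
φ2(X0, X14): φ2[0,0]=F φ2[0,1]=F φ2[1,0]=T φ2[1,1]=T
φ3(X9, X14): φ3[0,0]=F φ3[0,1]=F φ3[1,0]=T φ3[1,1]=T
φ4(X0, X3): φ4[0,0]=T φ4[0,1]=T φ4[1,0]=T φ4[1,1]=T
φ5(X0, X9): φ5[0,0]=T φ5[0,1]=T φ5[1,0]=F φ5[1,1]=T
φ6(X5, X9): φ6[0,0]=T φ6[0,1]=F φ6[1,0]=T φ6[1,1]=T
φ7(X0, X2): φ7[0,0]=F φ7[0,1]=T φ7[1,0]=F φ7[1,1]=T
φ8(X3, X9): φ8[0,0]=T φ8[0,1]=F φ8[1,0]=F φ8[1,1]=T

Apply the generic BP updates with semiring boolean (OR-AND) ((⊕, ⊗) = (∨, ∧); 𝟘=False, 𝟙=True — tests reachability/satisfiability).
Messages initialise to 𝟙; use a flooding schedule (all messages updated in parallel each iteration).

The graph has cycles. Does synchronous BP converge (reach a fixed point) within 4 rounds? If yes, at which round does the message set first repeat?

NOT CONVERGED within 4 rounds

init: all messages = 𝟙 over 2 values
r1 m[φ0→X0] = [T, T]
r1 m[φ0→X5] = [T, T]
r1 m[φ1→X0] = [T, F]
r1 m[φ1→X2] = [T, T]
r1 m[φ2→X0] = [F, T]
r1 m[φ2→X14] = [T, T]
r1 m[φ3→X9] = [F, T]
r1 m[φ3→X14] = [T, T]
r1 m[φ4→X0] = [T, T]
r1 m[φ4→X3] = [T, T]
r1 m[φ5→X0] = [T, T]
r1 m[φ5→X9] = [T, T]
r1 m[φ6→X5] = [T, T]
r1 m[φ6→X9] = [T, T]
r1 m[φ7→X0] = [T, T]
r1 m[φ7→X2] = [F, T]
r1 m[φ8→X3] = [T, T]
r1 m[φ8→X9] = [T, T]
r1 m[X0→φ0] = [T, T]
r1 m[X0→φ1] = [T, T]
r1 m[X0→φ2] = [T, T]
r1 m[X0→φ4] = [T, T]
r1 m[X0→φ5] = [T, T]
r1 m[X0→φ7] = [T, T]
r1 m[X3→φ4] = [T, T]
r1 m[X3→φ8] = [T, T]
r1 m[X5→φ0] = [T, T]
r1 m[X5→φ6] = [T, T]
r1 m[X2→φ1] = [T, T]
r1 m[X2→φ7] = [T, T]
r1 m[X9→φ3] = [T, T]
r1 m[X9→φ5] = [T, T]
r1 m[X9→φ6] = [T, T]
r1 m[X9→φ8] = [T, T]
r1 m[X14→φ2] = [T, T]
r1 m[X14→φ3] = [T, T]
r2 m[φ0→X0] = [T, T]
r2 m[φ0→X5] = [T, T]
r2 m[φ1→X0] = [T, F]
r2 m[φ1→X2] = [T, T]
r2 m[φ2→X0] = [F, T]
r2 m[φ2→X14] = [T, T]
r2 m[φ3→X9] = [F, T]
r2 m[φ3→X14] = [T, T]
r2 m[φ4→X0] = [T, T]
r2 m[φ4→X3] = [T, T]
r2 m[φ5→X0] = [T, T]
r2 m[φ5→X9] = [T, T]
r2 m[φ6→X5] = [T, T]
r2 m[φ6→X9] = [T, T]
r2 m[φ7→X0] = [T, T]
r2 m[φ7→X2] = [F, T]
r2 m[φ8→X3] = [T, T]
r2 m[φ8→X9] = [T, T]
r2 m[X0→φ0] = [F, F]
r2 m[X0→φ1] = [F, T]
r2 m[X0→φ2] = [T, F]
r2 m[X0→φ4] = [F, F]
r2 m[X0→φ5] = [F, F]
r2 m[X0→φ7] = [F, F]
r2 m[X3→φ4] = [T, T]
r2 m[X3→φ8] = [T, T]
r2 m[X5→φ0] = [T, T]
r2 m[X5→φ6] = [T, T]
r2 m[X2→φ1] = [F, T]
r2 m[X2→φ7] = [T, T]
r2 m[X9→φ3] = [T, T]
r2 m[X9→φ5] = [F, T]
r2 m[X9→φ6] = [F, T]
r2 m[X9→φ8] = [F, T]
r2 m[X14→φ2] = [T, T]
r2 m[X14→φ3] = [T, T]
r3 m[φ0→X0] = [T, T]
r3 m[φ0→X5] = [F, F]
r3 m[φ1→X0] = [T, F]
r3 m[φ1→X2] = [F, F]
r3 m[φ2→X0] = [F, T]
r3 m[φ2→X14] = [F, F]
r3 m[φ3→X9] = [F, T]
r3 m[φ3→X14] = [T, T]
r3 m[φ4→X0] = [T, T]
r3 m[φ4→X3] = [F, F]
r3 m[φ5→X0] = [T, T]
r3 m[φ5→X9] = [F, F]
r3 m[φ6→X5] = [F, T]
r3 m[φ6→X9] = [T, T]
r3 m[φ7→X0] = [T, T]
r3 m[φ7→X2] = [F, F]
r3 m[φ8→X3] = [F, T]
r3 m[φ8→X9] = [T, T]
r3 m[X0→φ0] = [F, F]
r3 m[X0→φ1] = [F, T]
r3 m[X0→φ2] = [T, F]
r3 m[X0→φ4] = [F, F]
r3 m[X0→φ5] = [F, F]
r3 m[X0→φ7] = [F, F]
r3 m[X3→φ4] = [T, T]
r3 m[X3→φ8] = [T, T]
r3 m[X5→φ0] = [T, T]
r3 m[X5→φ6] = [T, T]
r3 m[X2→φ1] = [F, T]
r3 m[X2→φ7] = [T, T]
r3 m[X9→φ3] = [T, T]
r3 m[X9→φ5] = [F, T]
r3 m[X9→φ6] = [F, T]
r3 m[X9→φ8] = [F, T]
r3 m[X14→φ2] = [T, T]
r3 m[X14→φ3] = [T, T]
r4 m[φ0→X0] = [T, T]
r4 m[φ0→X5] = [F, F]
r4 m[φ1→X0] = [T, F]
r4 m[φ1→X2] = [F, F]
r4 m[φ2→X0] = [F, T]
r4 m[φ2→X14] = [F, F]
r4 m[φ3→X9] = [F, T]
r4 m[φ3→X14] = [T, T]
r4 m[φ4→X0] = [T, T]
r4 m[φ4→X3] = [F, F]
r4 m[φ5→X0] = [T, T]
r4 m[φ5→X9] = [F, F]
r4 m[φ6→X5] = [F, T]
r4 m[φ6→X9] = [T, T]
r4 m[φ7→X0] = [T, T]
r4 m[φ7→X2] = [F, F]
r4 m[φ8→X3] = [F, T]
r4 m[φ8→X9] = [T, T]
r4 m[X0→φ0] = [F, F]
r4 m[X0→φ1] = [F, T]
r4 m[X0→φ2] = [T, F]
r4 m[X0→φ4] = [F, F]
r4 m[X0→φ5] = [F, F]
r4 m[X0→φ7] = [F, F]
r4 m[X3→φ4] = [F, T]
r4 m[X3→φ8] = [F, F]
r4 m[X5→φ0] = [F, T]
r4 m[X5→φ6] = [F, F]
r4 m[X2→φ1] = [F, F]
r4 m[X2→φ7] = [F, F]
r4 m[X9→φ3] = [F, F]
r4 m[X9→φ5] = [F, T]
r4 m[X9→φ6] = [F, F]
r4 m[X9→φ8] = [F, F]
r4 m[X14→φ2] = [T, T]
r4 m[X14→φ3] = [F, F]
no fixed point within 4 rounds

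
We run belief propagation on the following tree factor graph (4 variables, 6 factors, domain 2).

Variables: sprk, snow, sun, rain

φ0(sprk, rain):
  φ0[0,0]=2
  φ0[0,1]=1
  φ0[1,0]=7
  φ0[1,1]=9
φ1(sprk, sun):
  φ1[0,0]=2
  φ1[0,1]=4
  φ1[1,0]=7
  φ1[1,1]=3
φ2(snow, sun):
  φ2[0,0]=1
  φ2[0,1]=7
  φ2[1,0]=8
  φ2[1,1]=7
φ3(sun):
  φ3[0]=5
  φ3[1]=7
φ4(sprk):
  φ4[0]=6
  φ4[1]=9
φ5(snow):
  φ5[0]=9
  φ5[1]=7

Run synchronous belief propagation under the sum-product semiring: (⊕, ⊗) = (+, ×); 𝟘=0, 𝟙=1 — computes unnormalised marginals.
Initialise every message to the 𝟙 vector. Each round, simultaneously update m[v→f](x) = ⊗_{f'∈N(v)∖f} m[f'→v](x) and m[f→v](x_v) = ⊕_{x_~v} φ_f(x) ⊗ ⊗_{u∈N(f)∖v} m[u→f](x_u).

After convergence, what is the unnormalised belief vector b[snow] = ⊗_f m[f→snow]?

init: all messages = 𝟙 over 2 values
r1 m[φ0→sprk] = [3, 16]
r1 m[φ0→rain] = [9, 10]
r1 m[φ1→sprk] = [6, 10]
r1 m[φ1→sun] = [9, 7]
r1 m[φ2→snow] = [8, 15]
r1 m[φ2→sun] = [9, 14]
r1 m[φ3→sun] = [5, 7]
r1 m[φ4→sprk] = [6, 9]
r1 m[φ5→snow] = [9, 7]
r1 m[sprk→φ0] = [1, 1]
r1 m[sprk→φ1] = [1, 1]
r1 m[sprk→φ4] = [1, 1]
r1 m[snow→φ2] = [1, 1]
r1 m[snow→φ5] = [1, 1]
r1 m[sun→φ1] = [1, 1]
r1 m[sun→φ2] = [1, 1]
r1 m[sun→φ3] = [1, 1]
r1 m[rain→φ0] = [1, 1]
r2 m[φ0→sprk] = [3, 16]
r2 m[φ0→rain] = [9, 10]
r2 m[φ1→sprk] = [6, 10]
r2 m[φ1→sun] = [9, 7]
r2 m[φ2→snow] = [8, 15]
r2 m[φ2→sun] = [9, 14]
r2 m[φ3→sun] = [5, 7]
r2 m[φ4→sprk] = [6, 9]
r2 m[φ5→snow] = [9, 7]
r2 m[sprk→φ0] = [36, 90]
r2 m[sprk→φ1] = [18, 144]
r2 m[sprk→φ4] = [18, 160]
r2 m[snow→φ2] = [9, 7]
r2 m[snow→φ5] = [8, 15]
r2 m[sun→φ1] = [45, 98]
r2 m[sun→φ2] = [45, 49]
r2 m[sun→φ3] = [81, 98]
r2 m[rain→φ0] = [1, 1]
r3 m[φ0→sprk] = [3, 16]
r3 m[φ0→rain] = [702, 846]
r3 m[φ1→sprk] = [482, 609]
r3 m[φ1→sun] = [1044, 504]
r3 m[φ2→snow] = [388, 703]
r3 m[φ2→sun] = [65, 112]
r3 m[φ3→sun] = [5, 7]
r3 m[φ4→sprk] = [6, 9]
r3 m[φ5→snow] = [9, 7]
r3 m[sprk→φ0] = [36, 90]
r3 m[sprk→φ1] = [18, 144]
r3 m[sprk→φ4] = [18, 160]
r3 m[snow→φ2] = [9, 7]
r3 m[snow→φ5] = [8, 15]
r3 m[sun→φ1] = [45, 98]
r3 m[sun→φ2] = [45, 49]
r3 m[sun→φ3] = [81, 98]
r3 m[rain→φ0] = [1, 1]
r4 m[φ0→sprk] = [3, 16]
r4 m[φ0→rain] = [702, 846]
r4 m[φ1→sprk] = [482, 609]
r4 m[φ1→sun] = [1044, 504]
r4 m[φ2→snow] = [388, 703]
r4 m[φ2→sun] = [65, 112]
r4 m[φ3→sun] = [5, 7]
r4 m[φ4→sprk] = [6, 9]
r4 m[φ5→snow] = [9, 7]
r4 m[sprk→φ0] = [2892, 5481]
r4 m[sprk→φ1] = [18, 144]
r4 m[sprk→φ4] = [1446, 9744]
r4 m[snow→φ2] = [9, 7]
r4 m[snow→φ5] = [388, 703]
r4 m[sun→φ1] = [325, 784]
r4 m[sun→φ2] = [5220, 3528]
r4 m[sun→φ3] = [67860, 56448]
r4 m[rain→φ0] = [1, 1]
r5 m[φ0→sprk] = [3, 16]
r5 m[φ0→rain] = [44151, 52221]
r5 m[φ1→sprk] = [3786, 4627]
r5 m[φ1→sun] = [1044, 504]
r5 m[φ2→snow] = [29916, 66456]
r5 m[φ2→sun] = [65, 112]
r5 m[φ3→sun] = [5, 7]
r5 m[φ4→sprk] = [6, 9]
r5 m[φ5→snow] = [9, 7]
r5 m[sprk→φ0] = [2892, 5481]
r5 m[sprk→φ1] = [18, 144]
r5 m[sprk→φ4] = [1446, 9744]
r5 m[snow→φ2] = [9, 7]
r5 m[snow→φ5] = [388, 703]
r5 m[sun→φ1] = [325, 784]
r5 m[sun→φ2] = [5220, 3528]
r5 m[sun→φ3] = [67860, 56448]
r5 m[rain→φ0] = [1, 1]
r6 m[φ0→sprk] = [3, 16]
r6 m[φ0→rain] = [44151, 52221]
r6 m[φ1→sprk] = [3786, 4627]
r6 m[φ1→sun] = [1044, 504]
r6 m[φ2→snow] = [29916, 66456]
r6 m[φ2→sun] = [65, 112]
r6 m[φ3→sun] = [5, 7]
r6 m[φ4→sprk] = [6, 9]
r6 m[φ5→snow] = [9, 7]
r6 m[sprk→φ0] = [22716, 41643]
r6 m[sprk→φ1] = [18, 144]
r6 m[sprk→φ4] = [11358, 74032]
r6 m[snow→φ2] = [9, 7]
r6 m[snow→φ5] = [29916, 66456]
r6 m[sun→φ1] = [325, 784]
r6 m[sun→φ2] = [5220, 3528]
r6 m[sun→φ3] = [67860, 56448]
r6 m[rain→φ0] = [1, 1]
r7 m[φ0→sprk] = [3, 16]
r7 m[φ0→rain] = [336933, 397503]
r7 m[φ1→sprk] = [3786, 4627]
r7 m[φ1→sun] = [1044, 504]
r7 m[φ2→snow] = [29916, 66456]
r7 m[φ2→sun] = [65, 112]
r7 m[φ3→sun] = [5, 7]
r7 m[φ4→sprk] = [6, 9]
r7 m[φ5→snow] = [9, 7]
r7 m[sprk→φ0] = [22716, 41643]
r7 m[sprk→φ1] = [18, 144]
r7 m[sprk→φ4] = [11358, 74032]
r7 m[snow→φ2] = [9, 7]
r7 m[snow→φ5] = [29916, 66456]
r7 m[sun→φ1] = [325, 784]
r7 m[sun→φ2] = [5220, 3528]
r7 m[sun→φ3] = [67860, 56448]
r7 m[rain→φ0] = [1, 1]
r8 m[φ0→sprk] = [3, 16]
r8 m[φ0→rain] = [336933, 397503]
r8 m[φ1→sprk] = [3786, 4627]
r8 m[φ1→sun] = [1044, 504]
r8 m[φ2→snow] = [29916, 66456]
r8 m[φ2→sun] = [65, 112]
r8 m[φ3→sun] = [5, 7]
r8 m[φ4→sprk] = [6, 9]
r8 m[φ5→snow] = [9, 7]
r8 m[sprk→φ0] = [22716, 41643]
r8 m[sprk→φ1] = [18, 144]
r8 m[sprk→φ4] = [11358, 74032]
r8 m[snow→φ2] = [9, 7]
r8 m[snow→φ5] = [29916, 66456]
r8 m[sun→φ1] = [325, 784]
r8 m[sun→φ2] = [5220, 3528]
r8 m[sun→φ3] = [67860, 56448]
r8 m[rain→φ0] = [1, 1]
fixed point reached at round 8
b[snow] = ⊗ incoming = [269244, 465192]

b[snow] = [269244, 465192]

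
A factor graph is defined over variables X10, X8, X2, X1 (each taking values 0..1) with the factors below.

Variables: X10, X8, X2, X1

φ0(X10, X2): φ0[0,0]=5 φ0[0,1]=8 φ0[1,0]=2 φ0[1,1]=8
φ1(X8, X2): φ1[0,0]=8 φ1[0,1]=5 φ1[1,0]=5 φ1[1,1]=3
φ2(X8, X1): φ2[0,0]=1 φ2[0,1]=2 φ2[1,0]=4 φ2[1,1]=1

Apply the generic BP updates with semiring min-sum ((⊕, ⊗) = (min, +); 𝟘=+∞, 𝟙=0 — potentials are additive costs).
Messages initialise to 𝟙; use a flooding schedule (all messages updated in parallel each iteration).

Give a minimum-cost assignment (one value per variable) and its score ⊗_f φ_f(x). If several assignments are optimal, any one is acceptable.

init: all messages = 𝟙 over 2 values
r1 m[φ0→X10] = [5, 2]
r1 m[φ0→X2] = [2, 8]
r1 m[φ1→X8] = [5, 3]
r1 m[φ1→X2] = [5, 3]
r1 m[φ2→X8] = [1, 1]
r1 m[φ2→X1] = [1, 1]
r1 m[X10→φ0] = [0, 0]
r1 m[X8→φ1] = [0, 0]
r1 m[X8→φ2] = [0, 0]
r1 m[X2→φ0] = [0, 0]
r1 m[X2→φ1] = [0, 0]
r1 m[X1→φ2] = [0, 0]
r2 m[φ0→X10] = [5, 2]
r2 m[φ0→X2] = [2, 8]
r2 m[φ1→X8] = [5, 3]
r2 m[φ1→X2] = [5, 3]
r2 m[φ2→X8] = [1, 1]
r2 m[φ2→X1] = [1, 1]
r2 m[X10→φ0] = [0, 0]
r2 m[X8→φ1] = [1, 1]
r2 m[X8→φ2] = [5, 3]
r2 m[X2→φ0] = [5, 3]
r2 m[X2→φ1] = [2, 8]
r2 m[X1→φ2] = [0, 0]
r3 m[φ0→X10] = [10, 7]
r3 m[φ0→X2] = [2, 8]
r3 m[φ1→X8] = [10, 7]
r3 m[φ1→X2] = [6, 4]
r3 m[φ2→X8] = [1, 1]
r3 m[φ2→X1] = [6, 4]
r3 m[X10→φ0] = [0, 0]
r3 m[X8→φ1] = [1, 1]
r3 m[X8→φ2] = [5, 3]
r3 m[X2→φ0] = [5, 3]
r3 m[X2→φ1] = [2, 8]
r3 m[X1→φ2] = [0, 0]
r4 m[φ0→X10] = [10, 7]
r4 m[φ0→X2] = [2, 8]
r4 m[φ1→X8] = [10, 7]
r4 m[φ1→X2] = [6, 4]
r4 m[φ2→X8] = [1, 1]
r4 m[φ2→X1] = [6, 4]
r4 m[X10→φ0] = [0, 0]
r4 m[X8→φ1] = [1, 1]
r4 m[X8→φ2] = [10, 7]
r4 m[X2→φ0] = [6, 4]
r4 m[X2→φ1] = [2, 8]
r4 m[X1→φ2] = [0, 0]
r5 m[φ0→X10] = [11, 8]
r5 m[φ0→X2] = [2, 8]
r5 m[φ1→X8] = [10, 7]
r5 m[φ1→X2] = [6, 4]
r5 m[φ2→X8] = [1, 1]
r5 m[φ2→X1] = [11, 8]
r5 m[X10→φ0] = [0, 0]
r5 m[X8→φ1] = [1, 1]
r5 m[X8→φ2] = [10, 7]
r5 m[X2→φ0] = [6, 4]
r5 m[X2→φ1] = [2, 8]
r5 m[X1→φ2] = [0, 0]
r6 m[φ0→X10] = [11, 8]
r6 m[φ0→X2] = [2, 8]
r6 m[φ1→X8] = [10, 7]
r6 m[φ1→X2] = [6, 4]
r6 m[φ2→X8] = [1, 1]
r6 m[φ2→X1] = [11, 8]
r6 m[X10→φ0] = [0, 0]
r6 m[X8→φ1] = [1, 1]
r6 m[X8→φ2] = [10, 7]
r6 m[X2→φ0] = [6, 4]
r6 m[X2→φ1] = [2, 8]
r6 m[X1→φ2] = [0, 0]
fixed point reached at round 6
traceback from X10: (X10=1, X8=1, X2=0, X1=1), score=8

assignment: (X10=1, X8=1, X2=0, X1=1); score = 8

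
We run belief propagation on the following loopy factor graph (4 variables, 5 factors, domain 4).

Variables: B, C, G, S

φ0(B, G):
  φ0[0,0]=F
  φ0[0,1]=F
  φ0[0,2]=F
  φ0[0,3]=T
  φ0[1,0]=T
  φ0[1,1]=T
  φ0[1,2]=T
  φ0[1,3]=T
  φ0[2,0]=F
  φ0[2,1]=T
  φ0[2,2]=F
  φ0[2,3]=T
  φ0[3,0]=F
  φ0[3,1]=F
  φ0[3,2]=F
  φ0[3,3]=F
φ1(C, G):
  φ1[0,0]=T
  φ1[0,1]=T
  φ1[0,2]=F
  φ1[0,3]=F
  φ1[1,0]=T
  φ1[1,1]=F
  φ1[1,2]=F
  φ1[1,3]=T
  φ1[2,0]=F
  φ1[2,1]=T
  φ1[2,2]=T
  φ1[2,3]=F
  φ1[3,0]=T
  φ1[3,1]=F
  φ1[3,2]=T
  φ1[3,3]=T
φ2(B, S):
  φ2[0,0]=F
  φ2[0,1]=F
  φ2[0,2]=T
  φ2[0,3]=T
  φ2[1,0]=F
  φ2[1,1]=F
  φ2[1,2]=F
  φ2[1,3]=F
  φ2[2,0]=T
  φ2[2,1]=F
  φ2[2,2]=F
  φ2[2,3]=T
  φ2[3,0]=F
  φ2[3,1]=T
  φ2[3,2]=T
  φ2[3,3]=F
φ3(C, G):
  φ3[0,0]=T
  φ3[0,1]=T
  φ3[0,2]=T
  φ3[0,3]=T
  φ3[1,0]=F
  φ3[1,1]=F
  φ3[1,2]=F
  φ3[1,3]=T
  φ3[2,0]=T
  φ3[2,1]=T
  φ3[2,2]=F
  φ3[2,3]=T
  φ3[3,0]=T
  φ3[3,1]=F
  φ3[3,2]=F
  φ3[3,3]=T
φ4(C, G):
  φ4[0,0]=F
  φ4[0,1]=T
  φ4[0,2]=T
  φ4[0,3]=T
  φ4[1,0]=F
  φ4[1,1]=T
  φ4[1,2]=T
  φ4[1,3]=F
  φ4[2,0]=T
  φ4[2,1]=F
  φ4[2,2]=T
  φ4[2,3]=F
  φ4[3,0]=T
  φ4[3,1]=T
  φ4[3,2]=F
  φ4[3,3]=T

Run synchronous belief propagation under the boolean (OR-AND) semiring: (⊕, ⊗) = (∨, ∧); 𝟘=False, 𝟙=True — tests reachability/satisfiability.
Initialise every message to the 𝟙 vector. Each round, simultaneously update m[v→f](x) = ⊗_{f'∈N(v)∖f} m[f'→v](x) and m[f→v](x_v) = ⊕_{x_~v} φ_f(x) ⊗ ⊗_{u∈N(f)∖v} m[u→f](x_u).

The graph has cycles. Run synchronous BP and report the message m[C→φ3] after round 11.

message @ round 11 = [T, T, F, T]

init: all messages = 𝟙 over 4 values
r1 m[φ0→B] = [T, T, T, F]
r1 m[φ0→G] = [T, T, T, T]
r1 m[φ1→C] = [T, T, T, T]
r1 m[φ1→G] = [T, T, T, T]
r1 m[φ2→B] = [T, F, T, T]
r1 m[φ2→S] = [T, T, T, T]
r1 m[φ3→C] = [T, T, T, T]
r1 m[φ3→G] = [T, T, T, T]
r1 m[φ4→C] = [T, T, T, T]
r1 m[φ4→G] = [T, T, T, T]
r1 m[B→φ0] = [T, T, T, T]
r1 m[B→φ2] = [T, T, T, T]
r1 m[C→φ1] = [T, T, T, T]
r1 m[C→φ3] = [T, T, T, T]
r1 m[C→φ4] = [T, T, T, T]
r1 m[G→φ0] = [T, T, T, T]
r1 m[G→φ1] = [T, T, T, T]
r1 m[G→φ3] = [T, T, T, T]
r1 m[G→φ4] = [T, T, T, T]
r1 m[S→φ2] = [T, T, T, T]
r2 m[φ0→B] = [T, T, T, F]
r2 m[φ0→G] = [T, T, T, T]
r2 m[φ1→C] = [T, T, T, T]
r2 m[φ1→G] = [T, T, T, T]
r2 m[φ2→B] = [T, F, T, T]
r2 m[φ2→S] = [T, T, T, T]
r2 m[φ3→C] = [T, T, T, T]
r2 m[φ3→G] = [T, T, T, T]
r2 m[φ4→C] = [T, T, T, T]
r2 m[φ4→G] = [T, T, T, T]
r2 m[B→φ0] = [T, F, T, T]
r2 m[B→φ2] = [T, T, T, F]
r2 m[C→φ1] = [T, T, T, T]
r2 m[C→φ3] = [T, T, T, T]
r2 m[C→φ4] = [T, T, T, T]
r2 m[G→φ0] = [T, T, T, T]
r2 m[G→φ1] = [T, T, T, T]
r2 m[G→φ3] = [T, T, T, T]
r2 m[G→φ4] = [T, T, T, T]
r2 m[S→φ2] = [T, T, T, T]
r3 m[φ0→B] = [T, T, T, F]
r3 m[φ0→G] = [F, T, F, T]
r3 m[φ1→C] = [T, T, T, T]
r3 m[φ1→G] = [T, T, T, T]
r3 m[φ2→B] = [T, F, T, T]
r3 m[φ2→S] = [T, F, T, T]
r3 m[φ3→C] = [T, T, T, T]
r3 m[φ3→G] = [T, T, T, T]
r3 m[φ4→C] = [T, T, T, T]
r3 m[φ4→G] = [T, T, T, T]
r3 m[B→φ0] = [T, F, T, T]
r3 m[B→φ2] = [T, T, T, F]
r3 m[C→φ1] = [T, T, T, T]
r3 m[C→φ3] = [T, T, T, T]
r3 m[C→φ4] = [T, T, T, T]
r3 m[G→φ0] = [T, T, T, T]
r3 m[G→φ1] = [T, T, T, T]
r3 m[G→φ3] = [T, T, T, T]
r3 m[G→φ4] = [T, T, T, T]
r3 m[S→φ2] = [T, T, T, T]
r4 m[φ0→B] = [T, T, T, F]
r4 m[φ0→G] = [F, T, F, T]
r4 m[φ1→C] = [T, T, T, T]
r4 m[φ1→G] = [T, T, T, T]
r4 m[φ2→B] = [T, F, T, T]
r4 m[φ2→S] = [T, F, T, T]
r4 m[φ3→C] = [T, T, T, T]
r4 m[φ3→G] = [T, T, T, T]
r4 m[φ4→C] = [T, T, T, T]
r4 m[φ4→G] = [T, T, T, T]
r4 m[B→φ0] = [T, F, T, T]
r4 m[B→φ2] = [T, T, T, F]
r4 m[C→φ1] = [T, T, T, T]
r4 m[C→φ3] = [T, T, T, T]
r4 m[C→φ4] = [T, T, T, T]
r4 m[G→φ0] = [T, T, T, T]
r4 m[G→φ1] = [F, T, F, T]
r4 m[G→φ3] = [F, T, F, T]
r4 m[G→φ4] = [F, T, F, T]
r4 m[S→φ2] = [T, T, T, T]
r5 m[φ0→B] = [T, T, T, F]
r5 m[φ0→G] = [F, T, F, T]
r5 m[φ1→C] = [T, T, T, T]
r5 m[φ1→G] = [T, T, T, T]
r5 m[φ2→B] = [T, F, T, T]
r5 m[φ2→S] = [T, F, T, T]
r5 m[φ3→C] = [T, T, T, T]
r5 m[φ3→G] = [T, T, T, T]
r5 m[φ4→C] = [T, T, F, T]
r5 m[φ4→G] = [T, T, T, T]
r5 m[B→φ0] = [T, F, T, T]
r5 m[B→φ2] = [T, T, T, F]
r5 m[C→φ1] = [T, T, T, T]
r5 m[C→φ3] = [T, T, T, T]
r5 m[C→φ4] = [T, T, T, T]
r5 m[G→φ0] = [T, T, T, T]
r5 m[G→φ1] = [F, T, F, T]
r5 m[G→φ3] = [F, T, F, T]
r5 m[G→φ4] = [F, T, F, T]
r5 m[S→φ2] = [T, T, T, T]
r6 m[φ0→B] = [T, T, T, F]
r6 m[φ0→G] = [F, T, F, T]
r6 m[φ1→C] = [T, T, T, T]
r6 m[φ1→G] = [T, T, T, T]
r6 m[φ2→B] = [T, F, T, T]
r6 m[φ2→S] = [T, F, T, T]
r6 m[φ3→C] = [T, T, T, T]
r6 m[φ3→G] = [T, T, T, T]
r6 m[φ4→C] = [T, T, F, T]
r6 m[φ4→G] = [T, T, T, T]
r6 m[B→φ0] = [T, F, T, T]
r6 m[B→φ2] = [T, T, T, F]
r6 m[C→φ1] = [T, T, F, T]
r6 m[C→φ3] = [T, T, F, T]
r6 m[C→φ4] = [T, T, T, T]
r6 m[G→φ0] = [T, T, T, T]
r6 m[G→φ1] = [F, T, F, T]
r6 m[G→φ3] = [F, T, F, T]
r6 m[G→φ4] = [F, T, F, T]
r6 m[S→φ2] = [T, T, T, T]
r7 m[φ0→B] = [T, T, T, F]
r7 m[φ0→G] = [F, T, F, T]
r7 m[φ1→C] = [T, T, T, T]
r7 m[φ1→G] = [T, T, T, T]
r7 m[φ2→B] = [T, F, T, T]
r7 m[φ2→S] = [T, F, T, T]
r7 m[φ3→C] = [T, T, T, T]
r7 m[φ3→G] = [T, T, T, T]
r7 m[φ4→C] = [T, T, F, T]
r7 m[φ4→G] = [T, T, T, T]
r7 m[B→φ0] = [T, F, T, T]
r7 m[B→φ2] = [T, T, T, F]
r7 m[C→φ1] = [T, T, F, T]
r7 m[C→φ3] = [T, T, F, T]
r7 m[C→φ4] = [T, T, T, T]
r7 m[G→φ0] = [T, T, T, T]
r7 m[G→φ1] = [F, T, F, T]
r7 m[G→φ3] = [F, T, F, T]
r7 m[G→φ4] = [F, T, F, T]
r7 m[S→φ2] = [T, T, T, T]
r8 m[φ0→B] = [T, T, T, F]
r8 m[φ0→G] = [F, T, F, T]
r8 m[φ1→C] = [T, T, T, T]
r8 m[φ1→G] = [T, T, T, T]
r8 m[φ2→B] = [T, F, T, T]
r8 m[φ2→S] = [T, F, T, T]
r8 m[φ3→C] = [T, T, T, T]
r8 m[φ3→G] = [T, T, T, T]
r8 m[φ4→C] = [T, T, F, T]
r8 m[φ4→G] = [T, T, T, T]
r8 m[B→φ0] = [T, F, T, T]
r8 m[B→φ2] = [T, T, T, F]
r8 m[C→φ1] = [T, T, F, T]
r8 m[C→φ3] = [T, T, F, T]
r8 m[C→φ4] = [T, T, T, T]
r8 m[G→φ0] = [T, T, T, T]
r8 m[G→φ1] = [F, T, F, T]
r8 m[G→φ3] = [F, T, F, T]
r8 m[G→φ4] = [F, T, F, T]
r8 m[S→φ2] = [T, T, T, T]
r9 m[φ0→B] = [T, T, T, F]
r9 m[φ0→G] = [F, T, F, T]
r9 m[φ1→C] = [T, T, T, T]
r9 m[φ1→G] = [T, T, T, T]
r9 m[φ2→B] = [T, F, T, T]
r9 m[φ2→S] = [T, F, T, T]
r9 m[φ3→C] = [T, T, T, T]
r9 m[φ3→G] = [T, T, T, T]
r9 m[φ4→C] = [T, T, F, T]
r9 m[φ4→G] = [T, T, T, T]
r9 m[B→φ0] = [T, F, T, T]
r9 m[B→φ2] = [T, T, T, F]
r9 m[C→φ1] = [T, T, F, T]
r9 m[C→φ3] = [T, T, F, T]
r9 m[C→φ4] = [T, T, T, T]
r9 m[G→φ0] = [T, T, T, T]
r9 m[G→φ1] = [F, T, F, T]
r9 m[G→φ3] = [F, T, F, T]
r9 m[G→φ4] = [F, T, F, T]
r9 m[S→φ2] = [T, T, T, T]
r10 m[φ0→B] = [T, T, T, F]
r10 m[φ0→G] = [F, T, F, T]
r10 m[φ1→C] = [T, T, T, T]
r10 m[φ1→G] = [T, T, T, T]
r10 m[φ2→B] = [T, F, T, T]
r10 m[φ2→S] = [T, F, T, T]
r10 m[φ3→C] = [T, T, T, T]
r10 m[φ3→G] = [T, T, T, T]
r10 m[φ4→C] = [T, T, F, T]
r10 m[φ4→G] = [T, T, T, T]
r10 m[B→φ0] = [T, F, T, T]
r10 m[B→φ2] = [T, T, T, F]
r10 m[C→φ1] = [T, T, F, T]
r10 m[C→φ3] = [T, T, F, T]
r10 m[C→φ4] = [T, T, T, T]
r10 m[G→φ0] = [T, T, T, T]
r10 m[G→φ1] = [F, T, F, T]
r10 m[G→φ3] = [F, T, F, T]
r10 m[G→φ4] = [F, T, F, T]
r10 m[S→φ2] = [T, T, T, T]
r11 m[φ0→B] = [T, T, T, F]
r11 m[φ0→G] = [F, T, F, T]
r11 m[φ1→C] = [T, T, T, T]
r11 m[φ1→G] = [T, T, T, T]
r11 m[φ2→B] = [T, F, T, T]
r11 m[φ2→S] = [T, F, T, T]
r11 m[φ3→C] = [T, T, T, T]
r11 m[φ3→G] = [T, T, T, T]
r11 m[φ4→C] = [T, T, F, T]
r11 m[φ4→G] = [T, T, T, T]
r11 m[B→φ0] = [T, F, T, T]
r11 m[B→φ2] = [T, T, T, F]
r11 m[C→φ1] = [T, T, F, T]
r11 m[C→φ3] = [T, T, F, T]
r11 m[C→φ4] = [T, T, T, T]
r11 m[G→φ0] = [T, T, T, T]
r11 m[G→φ1] = [F, T, F, T]
r11 m[G→φ3] = [F, T, F, T]
r11 m[G→φ4] = [F, T, F, T]
r11 m[S→φ2] = [T, T, T, T]
fixed point reached at round 7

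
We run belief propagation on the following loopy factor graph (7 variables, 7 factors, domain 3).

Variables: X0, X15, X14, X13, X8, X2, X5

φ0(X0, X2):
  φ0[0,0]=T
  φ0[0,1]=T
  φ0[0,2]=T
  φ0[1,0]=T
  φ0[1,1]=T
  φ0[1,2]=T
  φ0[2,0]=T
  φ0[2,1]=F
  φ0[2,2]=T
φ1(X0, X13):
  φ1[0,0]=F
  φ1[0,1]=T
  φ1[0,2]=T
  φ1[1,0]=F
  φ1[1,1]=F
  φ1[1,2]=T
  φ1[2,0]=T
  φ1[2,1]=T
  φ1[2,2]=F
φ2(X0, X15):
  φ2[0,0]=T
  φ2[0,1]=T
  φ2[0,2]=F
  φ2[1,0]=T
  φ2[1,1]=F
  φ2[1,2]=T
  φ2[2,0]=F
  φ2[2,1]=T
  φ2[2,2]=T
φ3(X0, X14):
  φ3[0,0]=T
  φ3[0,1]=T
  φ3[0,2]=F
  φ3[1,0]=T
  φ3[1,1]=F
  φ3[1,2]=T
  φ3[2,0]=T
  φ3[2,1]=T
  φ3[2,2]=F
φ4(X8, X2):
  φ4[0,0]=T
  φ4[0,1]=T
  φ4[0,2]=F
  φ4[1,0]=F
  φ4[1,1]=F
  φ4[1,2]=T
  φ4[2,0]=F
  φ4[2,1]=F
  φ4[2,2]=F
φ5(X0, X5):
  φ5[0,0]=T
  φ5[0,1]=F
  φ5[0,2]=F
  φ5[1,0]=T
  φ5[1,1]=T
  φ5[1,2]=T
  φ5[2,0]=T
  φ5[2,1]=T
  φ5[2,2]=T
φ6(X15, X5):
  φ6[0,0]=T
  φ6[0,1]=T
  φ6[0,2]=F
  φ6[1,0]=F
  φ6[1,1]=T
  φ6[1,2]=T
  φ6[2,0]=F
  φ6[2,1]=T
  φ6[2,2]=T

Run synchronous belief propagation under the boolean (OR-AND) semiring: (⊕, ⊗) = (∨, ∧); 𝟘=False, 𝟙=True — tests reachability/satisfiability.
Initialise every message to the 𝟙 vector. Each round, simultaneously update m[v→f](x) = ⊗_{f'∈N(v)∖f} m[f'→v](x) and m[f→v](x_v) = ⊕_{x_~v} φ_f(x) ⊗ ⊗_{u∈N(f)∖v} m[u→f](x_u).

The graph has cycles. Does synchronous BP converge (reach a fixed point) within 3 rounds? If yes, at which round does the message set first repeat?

init: all messages = 𝟙 over 3 values
r1 m[φ0→X0] = [T, T, T]
r1 m[φ0→X2] = [T, T, T]
r1 m[φ1→X0] = [T, T, T]
r1 m[φ1→X13] = [T, T, T]
r1 m[φ2→X0] = [T, T, T]
r1 m[φ2→X15] = [T, T, T]
r1 m[φ3→X0] = [T, T, T]
r1 m[φ3→X14] = [T, T, T]
r1 m[φ4→X8] = [T, T, F]
r1 m[φ4→X2] = [T, T, T]
r1 m[φ5→X0] = [T, T, T]
r1 m[φ5→X5] = [T, T, T]
r1 m[φ6→X15] = [T, T, T]
r1 m[φ6→X5] = [T, T, T]
r1 m[X0→φ0] = [T, T, T]
r1 m[X0→φ1] = [T, T, T]
r1 m[X0→φ2] = [T, T, T]
r1 m[X0→φ3] = [T, T, T]
r1 m[X0→φ5] = [T, T, T]
r1 m[X15→φ2] = [T, T, T]
r1 m[X15→φ6] = [T, T, T]
r1 m[X14→φ3] = [T, T, T]
r1 m[X13→φ1] = [T, T, T]
r1 m[X8→φ4] = [T, T, T]
r1 m[X2→φ0] = [T, T, T]
r1 m[X2→φ4] = [T, T, T]
r1 m[X5→φ5] = [T, T, T]
r1 m[X5→φ6] = [T, T, T]
r2 m[φ0→X0] = [T, T, T]
r2 m[φ0→X2] = [T, T, T]
r2 m[φ1→X0] = [T, T, T]
r2 m[φ1→X13] = [T, T, T]
r2 m[φ2→X0] = [T, T, T]
r2 m[φ2→X15] = [T, T, T]
r2 m[φ3→X0] = [T, T, T]
r2 m[φ3→X14] = [T, T, T]
r2 m[φ4→X8] = [T, T, F]
r2 m[φ4→X2] = [T, T, T]
r2 m[φ5→X0] = [T, T, T]
r2 m[φ5→X5] = [T, T, T]
r2 m[φ6→X15] = [T, T, T]
r2 m[φ6→X5] = [T, T, T]
r2 m[X0→φ0] = [T, T, T]
r2 m[X0→φ1] = [T, T, T]
r2 m[X0→φ2] = [T, T, T]
r2 m[X0→φ3] = [T, T, T]
r2 m[X0→φ5] = [T, T, T]
r2 m[X15→φ2] = [T, T, T]
r2 m[X15→φ6] = [T, T, T]
r2 m[X14→φ3] = [T, T, T]
r2 m[X13→φ1] = [T, T, T]
r2 m[X8→φ4] = [T, T, T]
r2 m[X2→φ0] = [T, T, T]
r2 m[X2→φ4] = [T, T, T]
r2 m[X5→φ5] = [T, T, T]
r2 m[X5→φ6] = [T, T, T]
fixed point reached at round 2
messages reach a fixed point at round 2

CONVERGED at round 2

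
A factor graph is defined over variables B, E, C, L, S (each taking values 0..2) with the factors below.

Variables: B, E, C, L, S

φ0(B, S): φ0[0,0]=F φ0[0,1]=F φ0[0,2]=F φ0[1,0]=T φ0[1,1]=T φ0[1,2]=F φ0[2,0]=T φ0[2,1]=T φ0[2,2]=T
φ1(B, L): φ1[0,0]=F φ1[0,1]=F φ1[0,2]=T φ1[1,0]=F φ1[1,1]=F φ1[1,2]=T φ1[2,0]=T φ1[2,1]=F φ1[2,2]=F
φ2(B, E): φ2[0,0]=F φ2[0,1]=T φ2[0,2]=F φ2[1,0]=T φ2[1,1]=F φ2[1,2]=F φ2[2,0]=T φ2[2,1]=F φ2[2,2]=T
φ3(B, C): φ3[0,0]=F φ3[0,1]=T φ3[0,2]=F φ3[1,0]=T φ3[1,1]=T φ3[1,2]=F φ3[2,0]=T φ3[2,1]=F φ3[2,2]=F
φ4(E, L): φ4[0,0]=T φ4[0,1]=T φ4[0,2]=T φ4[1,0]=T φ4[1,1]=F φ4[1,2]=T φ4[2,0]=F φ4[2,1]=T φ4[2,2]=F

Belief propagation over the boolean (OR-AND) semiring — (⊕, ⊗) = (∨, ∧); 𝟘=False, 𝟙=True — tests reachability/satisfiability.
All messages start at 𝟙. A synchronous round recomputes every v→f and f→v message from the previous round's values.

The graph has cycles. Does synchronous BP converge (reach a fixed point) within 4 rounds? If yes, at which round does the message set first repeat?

init: all messages = 𝟙 over 3 values
r1 m[φ0→B] = [F, T, T]
r1 m[φ0→S] = [T, T, T]
r1 m[φ1→B] = [T, T, T]
r1 m[φ1→L] = [T, F, T]
r1 m[φ2→B] = [T, T, T]
r1 m[φ2→E] = [T, T, T]
r1 m[φ3→B] = [T, T, T]
r1 m[φ3→C] = [T, T, F]
r1 m[φ4→E] = [T, T, T]
r1 m[φ4→L] = [T, T, T]
r1 m[B→φ0] = [T, T, T]
r1 m[B→φ1] = [T, T, T]
r1 m[B→φ2] = [T, T, T]
r1 m[B→φ3] = [T, T, T]
r1 m[E→φ2] = [T, T, T]
r1 m[E→φ4] = [T, T, T]
r1 m[C→φ3] = [T, T, T]
r1 m[L→φ1] = [T, T, T]
r1 m[L→φ4] = [T, T, T]
r1 m[S→φ0] = [T, T, T]
r2 m[φ0→B] = [F, T, T]
r2 m[φ0→S] = [T, T, T]
r2 m[φ1→B] = [T, T, T]
r2 m[φ1→L] = [T, F, T]
r2 m[φ2→B] = [T, T, T]
r2 m[φ2→E] = [T, T, T]
r2 m[φ3→B] = [T, T, T]
r2 m[φ3→C] = [T, T, F]
r2 m[φ4→E] = [T, T, T]
r2 m[φ4→L] = [T, T, T]
r2 m[B→φ0] = [T, T, T]
r2 m[B→φ1] = [F, T, T]
r2 m[B→φ2] = [F, T, T]
r2 m[B→φ3] = [F, T, T]
r2 m[E→φ2] = [T, T, T]
r2 m[E→φ4] = [T, T, T]
r2 m[C→φ3] = [T, T, T]
r2 m[L→φ1] = [T, T, T]
r2 m[L→φ4] = [T, F, T]
r2 m[S→φ0] = [T, T, T]
r3 m[φ0→B] = [F, T, T]
r3 m[φ0→S] = [T, T, T]
r3 m[φ1→B] = [T, T, T]
r3 m[φ1→L] = [T, F, T]
r3 m[φ2→B] = [T, T, T]
r3 m[φ2→E] = [T, F, T]
r3 m[φ3→B] = [T, T, T]
r3 m[φ3→C] = [T, T, F]
r3 m[φ4→E] = [T, T, F]
r3 m[φ4→L] = [T, T, T]
r3 m[B→φ0] = [T, T, T]
r3 m[B→φ1] = [F, T, T]
r3 m[B→φ2] = [F, T, T]
r3 m[B→φ3] = [F, T, T]
r3 m[E→φ2] = [T, T, T]
r3 m[E→φ4] = [T, T, T]
r3 m[C→φ3] = [T, T, T]
r3 m[L→φ1] = [T, T, T]
r3 m[L→φ4] = [T, F, T]
r3 m[S→φ0] = [T, T, T]
r4 m[φ0→B] = [F, T, T]
r4 m[φ0→S] = [T, T, T]
r4 m[φ1→B] = [T, T, T]
r4 m[φ1→L] = [T, F, T]
r4 m[φ2→B] = [T, T, T]
r4 m[φ2→E] = [T, F, T]
r4 m[φ3→B] = [T, T, T]
r4 m[φ3→C] = [T, T, F]
r4 m[φ4→E] = [T, T, F]
r4 m[φ4→L] = [T, T, T]
r4 m[B→φ0] = [T, T, T]
r4 m[B→φ1] = [F, T, T]
r4 m[B→φ2] = [F, T, T]
r4 m[B→φ3] = [F, T, T]
r4 m[E→φ2] = [T, T, F]
r4 m[E→φ4] = [T, F, T]
r4 m[C→φ3] = [T, T, T]
r4 m[L→φ1] = [T, T, T]
r4 m[L→φ4] = [T, F, T]
r4 m[S→φ0] = [T, T, T]
no fixed point within 4 rounds

NOT CONVERGED within 4 rounds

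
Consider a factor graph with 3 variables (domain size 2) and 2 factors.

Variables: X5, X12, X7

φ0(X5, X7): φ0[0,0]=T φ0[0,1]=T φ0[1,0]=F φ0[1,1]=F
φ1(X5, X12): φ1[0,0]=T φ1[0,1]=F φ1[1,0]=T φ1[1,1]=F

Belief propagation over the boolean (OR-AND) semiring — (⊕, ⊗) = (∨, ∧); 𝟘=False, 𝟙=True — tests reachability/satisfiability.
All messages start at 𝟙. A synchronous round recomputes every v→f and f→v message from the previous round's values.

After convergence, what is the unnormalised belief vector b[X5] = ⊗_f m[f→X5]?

init: all messages = 𝟙 over 2 values
r1 m[φ0→X5] = [T, F]
r1 m[φ0→X7] = [T, T]
r1 m[φ1→X5] = [T, T]
r1 m[φ1→X12] = [T, F]
r1 m[X5→φ0] = [T, T]
r1 m[X5→φ1] = [T, T]
r1 m[X12→φ1] = [T, T]
r1 m[X7→φ0] = [T, T]
r2 m[φ0→X5] = [T, F]
r2 m[φ0→X7] = [T, T]
r2 m[φ1→X5] = [T, T]
r2 m[φ1→X12] = [T, F]
r2 m[X5→φ0] = [T, T]
r2 m[X5→φ1] = [T, F]
r2 m[X12→φ1] = [T, T]
r2 m[X7→φ0] = [T, T]
r3 m[φ0→X5] = [T, F]
r3 m[φ0→X7] = [T, T]
r3 m[φ1→X5] = [T, T]
r3 m[φ1→X12] = [T, F]
r3 m[X5→φ0] = [T, T]
r3 m[X5→φ1] = [T, F]
r3 m[X12→φ1] = [T, T]
r3 m[X7→φ0] = [T, T]
fixed point reached at round 3
b[X5] = ⊗ incoming = [T, F]

b[X5] = [T, F]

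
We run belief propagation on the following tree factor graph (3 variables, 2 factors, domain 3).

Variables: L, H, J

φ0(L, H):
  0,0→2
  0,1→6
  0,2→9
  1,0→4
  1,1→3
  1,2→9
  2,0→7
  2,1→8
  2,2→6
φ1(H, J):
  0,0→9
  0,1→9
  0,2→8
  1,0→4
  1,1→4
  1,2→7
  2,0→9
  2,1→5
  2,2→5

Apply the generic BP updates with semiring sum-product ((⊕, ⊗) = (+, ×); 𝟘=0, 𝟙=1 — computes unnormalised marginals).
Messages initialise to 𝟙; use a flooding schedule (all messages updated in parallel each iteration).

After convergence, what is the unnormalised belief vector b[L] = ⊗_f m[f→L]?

b[L] = [313, 320, 416]

init: all messages = 𝟙 over 3 values
r1 m[φ0→L] = [17, 16, 21]
r1 m[φ0→H] = [13, 17, 24]
r1 m[φ1→H] = [26, 15, 19]
r1 m[φ1→J] = [22, 18, 20]
r1 m[L→φ0] = [1, 1, 1]
r1 m[H→φ0] = [1, 1, 1]
r1 m[H→φ1] = [1, 1, 1]
r1 m[J→φ1] = [1, 1, 1]
r2 m[φ0→L] = [17, 16, 21]
r2 m[φ0→H] = [13, 17, 24]
r2 m[φ1→H] = [26, 15, 19]
r2 m[φ1→J] = [22, 18, 20]
r2 m[L→φ0] = [1, 1, 1]
r2 m[H→φ0] = [26, 15, 19]
r2 m[H→φ1] = [13, 17, 24]
r2 m[J→φ1] = [1, 1, 1]
r3 m[φ0→L] = [313, 320, 416]
r3 m[φ0→H] = [13, 17, 24]
r3 m[φ1→H] = [26, 15, 19]
r3 m[φ1→J] = [401, 305, 343]
r3 m[L→φ0] = [1, 1, 1]
r3 m[H→φ0] = [26, 15, 19]
r3 m[H→φ1] = [13, 17, 24]
r3 m[J→φ1] = [1, 1, 1]
r4 m[φ0→L] = [313, 320, 416]
r4 m[φ0→H] = [13, 17, 24]
r4 m[φ1→H] = [26, 15, 19]
r4 m[φ1→J] = [401, 305, 343]
r4 m[L→φ0] = [1, 1, 1]
r4 m[H→φ0] = [26, 15, 19]
r4 m[H→φ1] = [13, 17, 24]
r4 m[J→φ1] = [1, 1, 1]
fixed point reached at round 4
b[L] = ⊗ incoming = [313, 320, 416]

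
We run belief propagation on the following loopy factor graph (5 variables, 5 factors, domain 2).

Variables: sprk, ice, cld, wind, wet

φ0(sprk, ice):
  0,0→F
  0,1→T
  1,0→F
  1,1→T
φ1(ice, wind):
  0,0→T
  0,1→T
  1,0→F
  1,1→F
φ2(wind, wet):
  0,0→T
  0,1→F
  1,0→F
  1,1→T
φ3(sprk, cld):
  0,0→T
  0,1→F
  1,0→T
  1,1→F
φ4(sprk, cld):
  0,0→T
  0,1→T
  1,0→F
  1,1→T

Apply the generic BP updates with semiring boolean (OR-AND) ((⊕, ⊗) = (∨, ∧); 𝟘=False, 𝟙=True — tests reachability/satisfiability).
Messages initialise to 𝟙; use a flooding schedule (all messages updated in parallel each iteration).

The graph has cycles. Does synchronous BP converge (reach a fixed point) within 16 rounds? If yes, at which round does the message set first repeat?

init: all messages = 𝟙 over 2 values
r1 m[φ0→sprk] = [T, T]
r1 m[φ0→ice] = [F, T]
r1 m[φ1→ice] = [T, F]
r1 m[φ1→wind] = [T, T]
r1 m[φ2→wind] = [T, T]
r1 m[φ2→wet] = [T, T]
r1 m[φ3→sprk] = [T, T]
r1 m[φ3→cld] = [T, F]
r1 m[φ4→sprk] = [T, T]
r1 m[φ4→cld] = [T, T]
r1 m[sprk→φ0] = [T, T]
r1 m[sprk→φ3] = [T, T]
r1 m[sprk→φ4] = [T, T]
r1 m[ice→φ0] = [T, T]
r1 m[ice→φ1] = [T, T]
r1 m[cld→φ3] = [T, T]
r1 m[cld→φ4] = [T, T]
r1 m[wind→φ1] = [T, T]
r1 m[wind→φ2] = [T, T]
r1 m[wet→φ2] = [T, T]
r2 m[φ0→sprk] = [T, T]
r2 m[φ0→ice] = [F, T]
r2 m[φ1→ice] = [T, F]
r2 m[φ1→wind] = [T, T]
r2 m[φ2→wind] = [T, T]
r2 m[φ2→wet] = [T, T]
r2 m[φ3→sprk] = [T, T]
r2 m[φ3→cld] = [T, F]
r2 m[φ4→sprk] = [T, T]
r2 m[φ4→cld] = [T, T]
r2 m[sprk→φ0] = [T, T]
r2 m[sprk→φ3] = [T, T]
r2 m[sprk→φ4] = [T, T]
r2 m[ice→φ0] = [T, F]
r2 m[ice→φ1] = [F, T]
r2 m[cld→φ3] = [T, T]
r2 m[cld→φ4] = [T, F]
r2 m[wind→φ1] = [T, T]
r2 m[wind→φ2] = [T, T]
r2 m[wet→φ2] = [T, T]
r3 m[φ0→sprk] = [F, F]
r3 m[φ0→ice] = [F, T]
r3 m[φ1→ice] = [T, F]
r3 m[φ1→wind] = [F, F]
r3 m[φ2→wind] = [T, T]
r3 m[φ2→wet] = [T, T]
r3 m[φ3→sprk] = [T, T]
r3 m[φ3→cld] = [T, F]
r3 m[φ4→sprk] = [T, F]
r3 m[φ4→cld] = [T, T]
r3 m[sprk→φ0] = [T, T]
r3 m[sprk→φ3] = [T, T]
r3 m[sprk→φ4] = [T, T]
r3 m[ice→φ0] = [T, F]
r3 m[ice→φ1] = [F, T]
r3 m[cld→φ3] = [T, T]
r3 m[cld→φ4] = [T, F]
r3 m[wind→φ1] = [T, T]
r3 m[wind→φ2] = [T, T]
r3 m[wet→φ2] = [T, T]
r4 m[φ0→sprk] = [F, F]
r4 m[φ0→ice] = [F, T]
r4 m[φ1→ice] = [T, F]
r4 m[φ1→wind] = [F, F]
r4 m[φ2→wind] = [T, T]
r4 m[φ2→wet] = [T, T]
r4 m[φ3→sprk] = [T, T]
r4 m[φ3→cld] = [T, F]
r4 m[φ4→sprk] = [T, F]
r4 m[φ4→cld] = [T, T]
r4 m[sprk→φ0] = [T, F]
r4 m[sprk→φ3] = [F, F]
r4 m[sprk→φ4] = [F, F]
r4 m[ice→φ0] = [T, F]
r4 m[ice→φ1] = [F, T]
r4 m[cld→φ3] = [T, T]
r4 m[cld→φ4] = [T, F]
r4 m[wind→φ1] = [T, T]
r4 m[wind→φ2] = [F, F]
r4 m[wet→φ2] = [T, T]
r5 m[φ0→sprk] = [F, F]
r5 m[φ0→ice] = [F, T]
r5 m[φ1→ice] = [T, F]
r5 m[φ1→wind] = [F, F]
r5 m[φ2→wind] = [T, T]
r5 m[φ2→wet] = [F, F]
r5 m[φ3→sprk] = [T, T]
r5 m[φ3→cld] = [F, F]
r5 m[φ4→sprk] = [T, F]
r5 m[φ4→cld] = [F, F]
r5 m[sprk→φ0] = [T, F]
r5 m[sprk→φ3] = [F, F]
r5 m[sprk→φ4] = [F, F]
r5 m[ice→φ0] = [T, F]
r5 m[ice→φ1] = [F, T]
r5 m[cld→φ3] = [T, T]
r5 m[cld→φ4] = [T, F]
r5 m[wind→φ1] = [T, T]
r5 m[wind→φ2] = [F, F]
r5 m[wet→φ2] = [T, T]
r6 m[φ0→sprk] = [F, F]
r6 m[φ0→ice] = [F, T]
r6 m[φ1→ice] = [T, F]
r6 m[φ1→wind] = [F, F]
r6 m[φ2→wind] = [T, T]
r6 m[φ2→wet] = [F, F]
r6 m[φ3→sprk] = [T, T]
r6 m[φ3→cld] = [F, F]
r6 m[φ4→sprk] = [T, F]
r6 m[φ4→cld] = [F, F]
r6 m[sprk→φ0] = [T, F]
r6 m[sprk→φ3] = [F, F]
r6 m[sprk→φ4] = [F, F]
r6 m[ice→φ0] = [T, F]
r6 m[ice→φ1] = [F, T]
r6 m[cld→φ3] = [F, F]
r6 m[cld→φ4] = [F, F]
r6 m[wind→φ1] = [T, T]
r6 m[wind→φ2] = [F, F]
r6 m[wet→φ2] = [T, T]
r7 m[φ0→sprk] = [F, F]
r7 m[φ0→ice] = [F, T]
r7 m[φ1→ice] = [T, F]
r7 m[φ1→wind] = [F, F]
r7 m[φ2→wind] = [T, T]
r7 m[φ2→wet] = [F, F]
r7 m[φ3→sprk] = [F, F]
r7 m[φ3→cld] = [F, F]
r7 m[φ4→sprk] = [F, F]
r7 m[φ4→cld] = [F, F]
r7 m[sprk→φ0] = [T, F]
r7 m[sprk→φ3] = [F, F]
r7 m[sprk→φ4] = [F, F]
r7 m[ice→φ0] = [T, F]
r7 m[ice→φ1] = [F, T]
r7 m[cld→φ3] = [F, F]
r7 m[cld→φ4] = [F, F]
r7 m[wind→φ1] = [T, T]
r7 m[wind→φ2] = [F, F]
r7 m[wet→φ2] = [T, T]
r8 m[φ0→sprk] = [F, F]
r8 m[φ0→ice] = [F, T]
r8 m[φ1→ice] = [T, F]
r8 m[φ1→wind] = [F, F]
r8 m[φ2→wind] = [T, T]
r8 m[φ2→wet] = [F, F]
r8 m[φ3→sprk] = [F, F]
r8 m[φ3→cld] = [F, F]
r8 m[φ4→sprk] = [F, F]
r8 m[φ4→cld] = [F, F]
r8 m[sprk→φ0] = [F, F]
r8 m[sprk→φ3] = [F, F]
r8 m[sprk→φ4] = [F, F]
r8 m[ice→φ0] = [T, F]
r8 m[ice→φ1] = [F, T]
r8 m[cld→φ3] = [F, F]
r8 m[cld→φ4] = [F, F]
r8 m[wind→φ1] = [T, T]
r8 m[wind→φ2] = [F, F]
r8 m[wet→φ2] = [T, T]
r9 m[φ0→sprk] = [F, F]
r9 m[φ0→ice] = [F, F]
r9 m[φ1→ice] = [T, F]
r9 m[φ1→wind] = [F, F]
r9 m[φ2→wind] = [T, T]
r9 m[φ2→wet] = [F, F]
r9 m[φ3→sprk] = [F, F]
r9 m[φ3→cld] = [F, F]
r9 m[φ4→sprk] = [F, F]
r9 m[φ4→cld] = [F, F]
r9 m[sprk→φ0] = [F, F]
r9 m[sprk→φ3] = [F, F]
r9 m[sprk→φ4] = [F, F]
r9 m[ice→φ0] = [T, F]
r9 m[ice→φ1] = [F, T]
r9 m[cld→φ3] = [F, F]
r9 m[cld→φ4] = [F, F]
r9 m[wind→φ1] = [T, T]
r9 m[wind→φ2] = [F, F]
r9 m[wet→φ2] = [T, T]
r10 m[φ0→sprk] = [F, F]
r10 m[φ0→ice] = [F, F]
r10 m[φ1→ice] = [T, F]
r10 m[φ1→wind] = [F, F]
r10 m[φ2→wind] = [T, T]
r10 m[φ2→wet] = [F, F]
r10 m[φ3→sprk] = [F, F]
r10 m[φ3→cld] = [F, F]
r10 m[φ4→sprk] = [F, F]
r10 m[φ4→cld] = [F, F]
r10 m[sprk→φ0] = [F, F]
r10 m[sprk→φ3] = [F, F]
r10 m[sprk→φ4] = [F, F]
r10 m[ice→φ0] = [T, F]
r10 m[ice→φ1] = [F, F]
r10 m[cld→φ3] = [F, F]
r10 m[cld→φ4] = [F, F]
r10 m[wind→φ1] = [T, T]
r10 m[wind→φ2] = [F, F]
r10 m[wet→φ2] = [T, T]
r11 m[φ0→sprk] = [F, F]
r11 m[φ0→ice] = [F, F]
r11 m[φ1→ice] = [T, F]
r11 m[φ1→wind] = [F, F]
r11 m[φ2→wind] = [T, T]
r11 m[φ2→wet] = [F, F]
r11 m[φ3→sprk] = [F, F]
r11 m[φ3→cld] = [F, F]
r11 m[φ4→sprk] = [F, F]
r11 m[φ4→cld] = [F, F]
r11 m[sprk→φ0] = [F, F]
r11 m[sprk→φ3] = [F, F]
r11 m[sprk→φ4] = [F, F]
r11 m[ice→φ0] = [T, F]
r11 m[ice→φ1] = [F, F]
r11 m[cld→φ3] = [F, F]
r11 m[cld→φ4] = [F, F]
r11 m[wind→φ1] = [T, T]
r11 m[wind→φ2] = [F, F]
r11 m[wet→φ2] = [T, T]
fixed point reached at round 11
messages reach a fixed point at round 11

CONVERGED at round 11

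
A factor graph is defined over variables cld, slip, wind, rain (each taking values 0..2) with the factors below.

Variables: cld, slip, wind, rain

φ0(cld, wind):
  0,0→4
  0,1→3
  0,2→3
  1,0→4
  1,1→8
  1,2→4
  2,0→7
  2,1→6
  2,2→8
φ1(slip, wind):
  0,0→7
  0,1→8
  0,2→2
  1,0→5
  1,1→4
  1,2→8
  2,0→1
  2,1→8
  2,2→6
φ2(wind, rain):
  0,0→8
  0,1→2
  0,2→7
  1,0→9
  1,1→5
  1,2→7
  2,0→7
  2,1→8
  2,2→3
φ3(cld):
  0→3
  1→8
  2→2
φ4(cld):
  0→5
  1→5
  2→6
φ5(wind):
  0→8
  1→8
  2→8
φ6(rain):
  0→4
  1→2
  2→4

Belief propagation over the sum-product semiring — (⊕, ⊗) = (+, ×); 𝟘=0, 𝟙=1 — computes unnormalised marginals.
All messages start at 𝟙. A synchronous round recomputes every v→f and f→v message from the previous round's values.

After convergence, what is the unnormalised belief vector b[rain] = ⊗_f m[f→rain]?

b[rain] = [4607616, 1442112, 3305344]

init: all messages = 𝟙 over 3 values
r1 m[φ0→cld] = [10, 16, 21]
r1 m[φ0→wind] = [15, 17, 15]
r1 m[φ1→slip] = [17, 17, 15]
r1 m[φ1→wind] = [13, 20, 16]
r1 m[φ2→wind] = [17, 21, 18]
r1 m[φ2→rain] = [24, 15, 17]
r1 m[φ3→cld] = [3, 8, 2]
r1 m[φ4→cld] = [5, 5, 6]
r1 m[φ5→wind] = [8, 8, 8]
r1 m[φ6→rain] = [4, 2, 4]
r1 m[cld→φ0] = [1, 1, 1]
r1 m[cld→φ3] = [1, 1, 1]
r1 m[cld→φ4] = [1, 1, 1]
r1 m[slip→φ1] = [1, 1, 1]
r1 m[wind→φ0] = [1, 1, 1]
r1 m[wind→φ1] = [1, 1, 1]
r1 m[wind→φ2] = [1, 1, 1]
r1 m[wind→φ5] = [1, 1, 1]
r1 m[rain→φ2] = [1, 1, 1]
r1 m[rain→φ6] = [1, 1, 1]
r2 m[φ0→cld] = [10, 16, 21]
r2 m[φ0→wind] = [15, 17, 15]
r2 m[φ1→slip] = [17, 17, 15]
r2 m[φ1→wind] = [13, 20, 16]
r2 m[φ2→wind] = [17, 21, 18]
r2 m[φ2→rain] = [24, 15, 17]
r2 m[φ3→cld] = [3, 8, 2]
r2 m[φ4→cld] = [5, 5, 6]
r2 m[φ5→wind] = [8, 8, 8]
r2 m[φ6→rain] = [4, 2, 4]
r2 m[cld→φ0] = [15, 40, 12]
r2 m[cld→φ3] = [50, 80, 126]
r2 m[cld→φ4] = [30, 128, 42]
r2 m[slip→φ1] = [1, 1, 1]
r2 m[wind→φ0] = [1768, 3360, 2304]
r2 m[wind→φ1] = [2040, 2856, 2160]
r2 m[wind→φ2] = [1560, 2720, 1920]
r2 m[wind→φ5] = [3315, 7140, 4320]
r2 m[rain→φ2] = [4, 2, 4]
r2 m[rain→φ6] = [24, 15, 17]
r3 m[φ0→cld] = [24064, 43168, 50968]
r3 m[φ0→wind] = [304, 437, 301]
r3 m[φ1→slip] = [41448, 38904, 37848]
r3 m[φ1→wind] = [13, 20, 16]
r3 m[φ2→wind] = [64, 74, 56]
r3 m[φ2→rain] = [50400, 32080, 35720]
r3 m[φ3→cld] = [3, 8, 2]
r3 m[φ4→cld] = [5, 5, 6]
r3 m[φ5→wind] = [8, 8, 8]
r3 m[φ6→rain] = [4, 2, 4]
r3 m[cld→φ0] = [15, 40, 12]
r3 m[cld→φ3] = [50, 80, 126]
r3 m[cld→φ4] = [30, 128, 42]
r3 m[slip→φ1] = [1, 1, 1]
r3 m[wind→φ0] = [1768, 3360, 2304]
r3 m[wind→φ1] = [2040, 2856, 2160]
r3 m[wind→φ2] = [1560, 2720, 1920]
r3 m[wind→φ5] = [3315, 7140, 4320]
r3 m[rain→φ2] = [4, 2, 4]
r3 m[rain→φ6] = [24, 15, 17]
r4 m[φ0→cld] = [24064, 43168, 50968]
r4 m[φ0→wind] = [304, 437, 301]
r4 m[φ1→slip] = [41448, 38904, 37848]
r4 m[φ1→wind] = [13, 20, 16]
r4 m[φ2→wind] = [64, 74, 56]
r4 m[φ2→rain] = [50400, 32080, 35720]
r4 m[φ3→cld] = [3, 8, 2]
r4 m[φ4→cld] = [5, 5, 6]
r4 m[φ5→wind] = [8, 8, 8]
r4 m[φ6→rain] = [4, 2, 4]
r4 m[cld→φ0] = [15, 40, 12]
r4 m[cld→φ3] = [120320, 215840, 305808]
r4 m[cld→φ4] = [72192, 345344, 101936]
r4 m[slip→φ1] = [1, 1, 1]
r4 m[wind→φ0] = [6656, 11840, 7168]
r4 m[wind→φ1] = [155648, 258704, 134848]
r4 m[wind→φ2] = [31616, 69920, 38528]
r4 m[wind→φ5] = [252928, 646760, 269696]
r4 m[rain→φ2] = [4, 2, 4]
r4 m[rain→φ6] = [50400, 32080, 35720]
r5 m[φ0→cld] = [83648, 150016, 174976]
r5 m[φ0→wind] = [304, 437, 301]
r5 m[φ1→slip] = [3428864, 2891840, 3034368]
r5 m[φ1→wind] = [13, 20, 16]
r5 m[φ2→wind] = [64, 74, 56]
r5 m[φ2→rain] = [1151904, 721056, 826336]
r5 m[φ3→cld] = [3, 8, 2]
r5 m[φ4→cld] = [5, 5, 6]
r5 m[φ5→wind] = [8, 8, 8]
r5 m[φ6→rain] = [4, 2, 4]
r5 m[cld→φ0] = [15, 40, 12]
r5 m[cld→φ3] = [120320, 215840, 305808]
r5 m[cld→φ4] = [72192, 345344, 101936]
r5 m[slip→φ1] = [1, 1, 1]
r5 m[wind→φ0] = [6656, 11840, 7168]
r5 m[wind→φ1] = [155648, 258704, 134848]
r5 m[wind→φ2] = [31616, 69920, 38528]
r5 m[wind→φ5] = [252928, 646760, 269696]
r5 m[rain→φ2] = [4, 2, 4]
r5 m[rain→φ6] = [50400, 32080, 35720]
r6 m[φ0→cld] = [83648, 150016, 174976]
r6 m[φ0→wind] = [304, 437, 301]
r6 m[φ1→slip] = [3428864, 2891840, 3034368]
r6 m[φ1→wind] = [13, 20, 16]
r6 m[φ2→wind] = [64, 74, 56]
r6 m[φ2→rain] = [1151904, 721056, 826336]
r6 m[φ3→cld] = [3, 8, 2]
r6 m[φ4→cld] = [5, 5, 6]
r6 m[φ5→wind] = [8, 8, 8]
r6 m[φ6→rain] = [4, 2, 4]
r6 m[cld→φ0] = [15, 40, 12]
r6 m[cld→φ3] = [418240, 750080, 1049856]
r6 m[cld→φ4] = [250944, 1200128, 349952]
r6 m[slip→φ1] = [1, 1, 1]
r6 m[wind→φ0] = [6656, 11840, 7168]
r6 m[wind→φ1] = [155648, 258704, 134848]
r6 m[wind→φ2] = [31616, 69920, 38528]
r6 m[wind→φ5] = [252928, 646760, 269696]
r6 m[rain→φ2] = [4, 2, 4]
r6 m[rain→φ6] = [1151904, 721056, 826336]
r7 m[φ0→cld] = [83648, 150016, 174976]
r7 m[φ0→wind] = [304, 437, 301]
r7 m[φ1→slip] = [3428864, 2891840, 3034368]
r7 m[φ1→wind] = [13, 20, 16]
r7 m[φ2→wind] = [64, 74, 56]
r7 m[φ2→rain] = [1151904, 721056, 826336]
r7 m[φ3→cld] = [3, 8, 2]
r7 m[φ4→cld] = [5, 5, 6]
r7 m[φ5→wind] = [8, 8, 8]
r7 m[φ6→rain] = [4, 2, 4]
r7 m[cld→φ0] = [15, 40, 12]
r7 m[cld→φ3] = [418240, 750080, 1049856]
r7 m[cld→φ4] = [250944, 1200128, 349952]
r7 m[slip→φ1] = [1, 1, 1]
r7 m[wind→φ0] = [6656, 11840, 7168]
r7 m[wind→φ1] = [155648, 258704, 134848]
r7 m[wind→φ2] = [31616, 69920, 38528]
r7 m[wind→φ5] = [252928, 646760, 269696]
r7 m[rain→φ2] = [4, 2, 4]
r7 m[rain→φ6] = [1151904, 721056, 826336]
fixed point reached at round 7
b[rain] = ⊗ incoming = [4607616, 1442112, 3305344]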